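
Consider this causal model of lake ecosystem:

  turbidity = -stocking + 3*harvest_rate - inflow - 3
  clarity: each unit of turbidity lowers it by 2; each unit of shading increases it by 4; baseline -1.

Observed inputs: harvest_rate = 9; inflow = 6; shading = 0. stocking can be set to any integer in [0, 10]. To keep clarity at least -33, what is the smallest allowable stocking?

Substituting into the turbidity equation gives turbidity = -stocking + 18.
So clarity = 2*stocking - 37.
Require 2*stocking - 37 ≥ -33, so stocking ≥ 2.
The smallest integer in [0, 10] satisfying this is 2.

stocking = 2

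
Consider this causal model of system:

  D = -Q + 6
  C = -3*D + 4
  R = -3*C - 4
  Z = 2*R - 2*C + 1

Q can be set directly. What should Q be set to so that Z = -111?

Q = 9

Substituting into the C equation gives C = 3*Q - 14.
So R = -9*Q + 38.
Substituting into the Z equation gives Z = -24*Q + 105.
Solve -24*Q + 105 = -111: Q = (-111 - 105) / -24 = 9.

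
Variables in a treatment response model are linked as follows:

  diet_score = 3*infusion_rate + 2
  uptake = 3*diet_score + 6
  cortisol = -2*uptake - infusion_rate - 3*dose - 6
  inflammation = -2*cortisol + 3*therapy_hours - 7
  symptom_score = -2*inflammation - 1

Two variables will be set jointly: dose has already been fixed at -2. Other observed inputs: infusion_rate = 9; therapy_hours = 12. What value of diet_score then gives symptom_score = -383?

With dose held at -2:
Intervening on diet_score fixes its value directly, overriding its dependence on infusion_rate.
Substituting into the cortisol equation gives cortisol = -6*diet_score - 21.
Substituting into the inflammation equation gives inflammation = 12*diet_score + 71.
So symptom_score = -24*diet_score - 143.
Solve -24*diet_score - 143 = -383: diet_score = (-383 + 143) / -24 = 10.

diet_score = 10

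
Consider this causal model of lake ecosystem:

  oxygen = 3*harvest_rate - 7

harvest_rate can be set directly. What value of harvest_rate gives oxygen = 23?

harvest_rate = 10

Solve 3*harvest_rate - 7 = 23: harvest_rate = (23 + 7) / 3 = 10.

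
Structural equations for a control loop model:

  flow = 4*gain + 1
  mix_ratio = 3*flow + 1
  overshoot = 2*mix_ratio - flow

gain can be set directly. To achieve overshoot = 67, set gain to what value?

gain = 3

Substituting into the mix_ratio equation gives mix_ratio = 12*gain + 4.
Substituting into the overshoot equation gives overshoot = 20*gain + 7.
Solve 20*gain + 7 = 67: gain = (67 - 7) / 20 = 3.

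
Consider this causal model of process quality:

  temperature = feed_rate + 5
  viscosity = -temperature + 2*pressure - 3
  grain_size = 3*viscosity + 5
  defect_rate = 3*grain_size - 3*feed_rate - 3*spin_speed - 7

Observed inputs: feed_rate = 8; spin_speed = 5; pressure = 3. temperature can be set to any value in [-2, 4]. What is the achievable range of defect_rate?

Intervening on temperature fixes its value directly, overriding its dependence on feed_rate.
Substituting into the viscosity equation gives viscosity = -temperature + 3.
Substituting into the grain_size equation gives grain_size = -3*temperature + 14.
So defect_rate = -9*temperature - 4.
Linear in temperature, so extremes are at the endpoints: temperature = -2 gives defect_rate = 14; temperature = 4 gives defect_rate = -40.

-40 to 14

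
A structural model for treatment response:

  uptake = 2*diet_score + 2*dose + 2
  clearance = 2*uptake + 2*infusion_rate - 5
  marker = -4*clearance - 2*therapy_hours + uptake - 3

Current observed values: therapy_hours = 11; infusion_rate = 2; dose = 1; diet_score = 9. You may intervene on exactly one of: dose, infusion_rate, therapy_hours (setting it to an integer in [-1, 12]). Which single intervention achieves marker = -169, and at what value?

set therapy_hours = 8

Intervening on dose: marker = -14*dose - 161. Reaching -169 requires dose = 4/7, not an integer.
Intervening on infusion_rate: marker = -8*infusion_rate - 159. Reaching -169 requires infusion_rate = 5/4, not an integer.
Intervening on therapy_hours: with other inputs at their observed values, marker = -2*therapy_hours - 153. Solving for -169 gives therapy_hours = 8, within [-1, 12].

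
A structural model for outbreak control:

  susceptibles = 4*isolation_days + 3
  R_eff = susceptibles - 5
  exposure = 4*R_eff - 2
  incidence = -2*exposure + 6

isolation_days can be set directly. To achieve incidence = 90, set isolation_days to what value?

Substituting into the R_eff equation gives R_eff = 4*isolation_days - 2.
So exposure = 16*isolation_days - 10.
So incidence = -32*isolation_days + 26.
Solve -32*isolation_days + 26 = 90: isolation_days = (90 - 26) / -32 = -2.

isolation_days = -2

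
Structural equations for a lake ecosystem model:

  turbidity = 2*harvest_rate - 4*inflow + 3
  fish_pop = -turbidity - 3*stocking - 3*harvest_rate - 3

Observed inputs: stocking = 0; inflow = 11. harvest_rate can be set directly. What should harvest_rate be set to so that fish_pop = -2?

harvest_rate = 8

Substituting into the turbidity equation gives turbidity = 2*harvest_rate - 41.
Substituting into the fish_pop equation gives fish_pop = -5*harvest_rate + 38.
Solve -5*harvest_rate + 38 = -2: harvest_rate = (-2 - 38) / -5 = 8.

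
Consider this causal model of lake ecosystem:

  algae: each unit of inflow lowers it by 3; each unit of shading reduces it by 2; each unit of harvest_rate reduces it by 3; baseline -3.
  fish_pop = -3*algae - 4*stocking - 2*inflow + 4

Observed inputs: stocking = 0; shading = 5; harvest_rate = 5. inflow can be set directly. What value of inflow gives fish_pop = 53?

inflow = -5

Substituting into the algae equation gives algae = -3*inflow - 28.
Substituting into the fish_pop equation gives fish_pop = 7*inflow + 88.
Solve 7*inflow + 88 = 53: inflow = (53 - 88) / 7 = -5.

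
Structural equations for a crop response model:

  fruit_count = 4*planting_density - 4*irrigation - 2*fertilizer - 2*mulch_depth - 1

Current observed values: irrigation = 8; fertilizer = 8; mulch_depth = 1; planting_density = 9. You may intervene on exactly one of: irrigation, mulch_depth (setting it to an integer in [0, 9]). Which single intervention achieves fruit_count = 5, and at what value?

Intervening on irrigation: with other inputs at their observed values, fruit_count = -4*irrigation + 17. Solving for 5 gives irrigation = 3, within [0, 9].
Intervening on mulch_depth: fruit_count = -2*mulch_depth - 13. Reaching 5 requires mulch_depth = -9, outside [0, 9].

set irrigation = 3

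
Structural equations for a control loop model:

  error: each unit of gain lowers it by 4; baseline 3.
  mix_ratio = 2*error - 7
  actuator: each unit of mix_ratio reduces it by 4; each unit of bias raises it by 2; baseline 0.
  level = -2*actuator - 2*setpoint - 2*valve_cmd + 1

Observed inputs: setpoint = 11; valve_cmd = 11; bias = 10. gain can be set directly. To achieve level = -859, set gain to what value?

Substituting into the mix_ratio equation gives mix_ratio = -8*gain - 1.
Substituting into the actuator equation gives actuator = 32*gain + 24.
Substituting into the level equation gives level = -64*gain - 91.
Solve -64*gain - 91 = -859: gain = (-859 + 91) / -64 = 12.

gain = 12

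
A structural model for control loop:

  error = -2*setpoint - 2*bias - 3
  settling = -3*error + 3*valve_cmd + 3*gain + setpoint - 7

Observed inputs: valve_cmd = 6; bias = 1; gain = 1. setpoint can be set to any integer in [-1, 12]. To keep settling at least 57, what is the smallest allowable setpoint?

setpoint = 4

Substituting into the error equation gives error = -2*setpoint - 5.
Substituting into the settling equation gives settling = 7*setpoint + 29.
Require 7*setpoint + 29 ≥ 57, so setpoint ≥ 4.
The smallest integer in [-1, 12] satisfying this is 4.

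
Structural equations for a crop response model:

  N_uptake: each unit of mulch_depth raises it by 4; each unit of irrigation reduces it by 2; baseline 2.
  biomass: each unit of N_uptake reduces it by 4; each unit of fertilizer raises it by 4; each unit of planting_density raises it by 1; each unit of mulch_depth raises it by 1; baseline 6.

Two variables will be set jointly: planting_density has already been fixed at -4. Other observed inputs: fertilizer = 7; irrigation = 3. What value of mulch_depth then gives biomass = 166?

mulch_depth = -8

With planting_density held at -4:
Substituting into the N_uptake equation gives N_uptake = 4*mulch_depth - 4.
This gives biomass = -15*mulch_depth + 46.
Solve -15*mulch_depth + 46 = 166: mulch_depth = (166 - 46) / -15 = -8.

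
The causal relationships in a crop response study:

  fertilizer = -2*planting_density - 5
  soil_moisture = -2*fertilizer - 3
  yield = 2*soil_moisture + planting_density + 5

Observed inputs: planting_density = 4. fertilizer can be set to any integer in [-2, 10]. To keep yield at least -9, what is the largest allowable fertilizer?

fertilizer = 3

Intervening on fertilizer fixes its value directly, overriding its dependence on planting_density.
Substituting into the yield equation gives yield = -4*fertilizer + 3.
Require -4*fertilizer + 3 ≥ -9, so fertilizer ≤ 3.
The largest integer in [-2, 10] satisfying this is 3.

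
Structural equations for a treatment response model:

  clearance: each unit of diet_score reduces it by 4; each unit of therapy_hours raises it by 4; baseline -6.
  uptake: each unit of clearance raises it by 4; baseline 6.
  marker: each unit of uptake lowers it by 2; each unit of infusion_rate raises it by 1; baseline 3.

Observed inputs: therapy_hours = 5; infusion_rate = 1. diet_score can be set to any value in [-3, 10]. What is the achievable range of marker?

-216 to 200

Substituting into the clearance equation gives clearance = -4*diet_score + 14.
Substituting into the uptake equation gives uptake = -16*diet_score + 62.
Substituting into the marker equation gives marker = 32*diet_score - 120.
Linear in diet_score, so extremes are at the endpoints: diet_score = -3 gives marker = -216; diet_score = 10 gives marker = 200.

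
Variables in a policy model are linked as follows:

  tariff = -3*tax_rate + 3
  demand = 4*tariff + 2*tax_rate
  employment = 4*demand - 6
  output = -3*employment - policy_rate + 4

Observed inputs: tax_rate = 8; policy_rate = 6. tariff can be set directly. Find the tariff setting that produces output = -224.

Intervening on tariff fixes its value directly, overriding its dependence on tax_rate.
Substituting into the demand equation gives demand = 4*tariff + 16.
So employment = 16*tariff + 58.
Substituting into the output equation gives output = -48*tariff - 176.
Solve -48*tariff - 176 = -224: tariff = (-224 + 176) / -48 = 1.

tariff = 1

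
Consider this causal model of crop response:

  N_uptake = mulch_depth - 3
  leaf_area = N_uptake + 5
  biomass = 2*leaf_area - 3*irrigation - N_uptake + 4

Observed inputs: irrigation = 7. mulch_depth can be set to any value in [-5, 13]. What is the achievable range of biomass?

Substituting into the leaf_area equation gives leaf_area = mulch_depth + 2.
Substituting into the biomass equation gives biomass = mulch_depth - 10.
Linear in mulch_depth, so extremes are at the endpoints: mulch_depth = -5 gives biomass = -15; mulch_depth = 13 gives biomass = 3.

-15 to 3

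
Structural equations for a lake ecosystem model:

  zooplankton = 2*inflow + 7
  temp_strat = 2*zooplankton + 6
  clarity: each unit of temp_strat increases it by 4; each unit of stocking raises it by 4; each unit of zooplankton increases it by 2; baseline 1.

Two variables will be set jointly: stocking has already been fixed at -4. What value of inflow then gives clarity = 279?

With stocking held at -4:
Substituting into the temp_strat equation gives temp_strat = 4*inflow + 20.
So clarity = 20*inflow + 79.
Solve 20*inflow + 79 = 279: inflow = (279 - 79) / 20 = 10.

inflow = 10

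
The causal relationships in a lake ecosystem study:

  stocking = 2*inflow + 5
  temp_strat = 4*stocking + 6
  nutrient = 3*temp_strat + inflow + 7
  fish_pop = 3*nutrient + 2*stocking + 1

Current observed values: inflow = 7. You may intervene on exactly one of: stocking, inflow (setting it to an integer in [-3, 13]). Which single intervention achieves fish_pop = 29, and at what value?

Intervening on stocking: fish_pop = 38*stocking + 97. Reaching 29 requires stocking = -34/19, not an integer.
Intervening on inflow: with other inputs at their observed values, fish_pop = 79*inflow + 266. Solving for 29 gives inflow = -3, within [-3, 13].

set inflow = -3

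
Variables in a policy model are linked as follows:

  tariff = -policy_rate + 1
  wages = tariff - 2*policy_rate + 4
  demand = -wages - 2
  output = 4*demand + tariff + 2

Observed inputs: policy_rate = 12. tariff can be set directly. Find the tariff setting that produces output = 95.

Intervening on tariff fixes its value directly, overriding its dependence on policy_rate.
Substituting into the wages equation gives wages = tariff - 20.
Substituting into the demand equation gives demand = -tariff + 18.
output becomes -3*tariff + 74.
Solve -3*tariff + 74 = 95: tariff = (95 - 74) / -3 = -7.

tariff = -7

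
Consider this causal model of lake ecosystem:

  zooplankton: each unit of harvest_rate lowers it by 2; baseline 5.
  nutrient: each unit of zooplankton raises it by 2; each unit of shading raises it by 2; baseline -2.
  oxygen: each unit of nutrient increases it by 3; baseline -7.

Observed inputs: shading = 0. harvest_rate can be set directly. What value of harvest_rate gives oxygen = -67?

harvest_rate = 7

Substituting into the nutrient equation gives nutrient = -4*harvest_rate + 8.
This gives oxygen = -12*harvest_rate + 17.
Solve -12*harvest_rate + 17 = -67: harvest_rate = (-67 - 17) / -12 = 7.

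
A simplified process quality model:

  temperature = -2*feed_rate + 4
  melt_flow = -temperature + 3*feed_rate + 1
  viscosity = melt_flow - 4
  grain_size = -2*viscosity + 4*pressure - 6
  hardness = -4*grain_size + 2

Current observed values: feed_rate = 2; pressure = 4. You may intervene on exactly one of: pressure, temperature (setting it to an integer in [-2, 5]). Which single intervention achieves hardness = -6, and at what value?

set temperature = -1

Intervening on pressure: hardness = -16*pressure + 50. Reaching -6 requires pressure = 7/2, not an integer.
Intervening on temperature: with other inputs at their observed values, hardness = -8*temperature - 14. Solving for -6 gives temperature = -1, within [-2, 5].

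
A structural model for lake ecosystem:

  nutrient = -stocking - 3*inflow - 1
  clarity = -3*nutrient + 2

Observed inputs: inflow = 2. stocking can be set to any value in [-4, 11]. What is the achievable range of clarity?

11 to 56

Substituting into the nutrient equation gives nutrient = -stocking - 7.
So clarity = 3*stocking + 23.
Linear in stocking, so extremes are at the endpoints: stocking = -4 gives clarity = 11; stocking = 11 gives clarity = 56.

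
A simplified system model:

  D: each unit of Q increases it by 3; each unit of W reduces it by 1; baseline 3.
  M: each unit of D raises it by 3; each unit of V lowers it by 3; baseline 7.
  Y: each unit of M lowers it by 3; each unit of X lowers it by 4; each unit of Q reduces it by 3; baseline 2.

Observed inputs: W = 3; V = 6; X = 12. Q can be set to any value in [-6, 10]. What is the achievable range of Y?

Substituting into the D equation gives D = 3*Q.
M becomes 9*Q - 11.
Substituting into the Y equation gives Y = -30*Q - 13.
Linear in Q, so extremes are at the endpoints: Q = -6 gives Y = 167; Q = 10 gives Y = -313.

-313 to 167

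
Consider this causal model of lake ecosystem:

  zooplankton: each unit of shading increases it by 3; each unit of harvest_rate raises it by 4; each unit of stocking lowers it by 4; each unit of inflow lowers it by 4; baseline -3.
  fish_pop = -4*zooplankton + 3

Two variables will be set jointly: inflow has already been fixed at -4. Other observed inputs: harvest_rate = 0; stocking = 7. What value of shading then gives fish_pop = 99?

shading = -3

With inflow held at -4:
Substituting into the zooplankton equation gives zooplankton = 3*shading - 15.
Substituting into the fish_pop equation gives fish_pop = -12*shading + 63.
Solve -12*shading + 63 = 99: shading = (99 - 63) / -12 = -3.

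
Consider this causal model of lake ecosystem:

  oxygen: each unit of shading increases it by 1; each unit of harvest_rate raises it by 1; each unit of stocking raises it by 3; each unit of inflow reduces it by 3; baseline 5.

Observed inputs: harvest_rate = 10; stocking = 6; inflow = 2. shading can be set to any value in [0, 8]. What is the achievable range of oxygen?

27 to 35

Substituting into the oxygen equation gives oxygen = shading + 27.
Linear in shading, so extremes are at the endpoints: shading = 0 gives oxygen = 27; shading = 8 gives oxygen = 35.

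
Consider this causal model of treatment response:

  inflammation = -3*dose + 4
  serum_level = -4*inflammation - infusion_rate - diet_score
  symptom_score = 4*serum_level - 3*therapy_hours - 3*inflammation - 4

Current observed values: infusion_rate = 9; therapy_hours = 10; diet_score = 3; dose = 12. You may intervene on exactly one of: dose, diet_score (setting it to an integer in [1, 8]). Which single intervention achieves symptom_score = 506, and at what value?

set diet_score = 8

Intervening on dose: symptom_score = 57*dose - 158. Reaching 506 requires dose = 664/57, not an integer.
Intervening on diet_score: with other inputs at their observed values, symptom_score = -4*diet_score + 538. Solving for 506 gives diet_score = 8, within [1, 8].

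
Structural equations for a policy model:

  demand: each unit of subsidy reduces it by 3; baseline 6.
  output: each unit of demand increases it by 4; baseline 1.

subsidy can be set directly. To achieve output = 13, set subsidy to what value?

Substituting into the output equation gives output = -12*subsidy + 25.
Solve -12*subsidy + 25 = 13: subsidy = (13 - 25) / -12 = 1.

subsidy = 1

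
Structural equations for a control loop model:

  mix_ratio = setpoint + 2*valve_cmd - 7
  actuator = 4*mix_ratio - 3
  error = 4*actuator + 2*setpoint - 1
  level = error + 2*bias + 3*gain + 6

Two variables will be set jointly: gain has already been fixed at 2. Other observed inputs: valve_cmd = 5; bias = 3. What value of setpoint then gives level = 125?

With gain held at 2:
Substituting into the mix_ratio equation gives mix_ratio = setpoint + 3.
So actuator = 4*setpoint + 9.
Substituting into the error equation gives error = 18*setpoint + 35.
Substituting into the level equation gives level = 18*setpoint + 53.
Solve 18*setpoint + 53 = 125: setpoint = (125 - 53) / 18 = 4.

setpoint = 4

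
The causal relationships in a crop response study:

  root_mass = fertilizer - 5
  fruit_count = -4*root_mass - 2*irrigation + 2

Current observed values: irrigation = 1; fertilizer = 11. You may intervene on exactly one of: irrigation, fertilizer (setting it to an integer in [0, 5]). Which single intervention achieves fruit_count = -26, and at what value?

Intervening on irrigation: with other inputs at their observed values, fruit_count = -2*irrigation - 22. Solving for -26 gives irrigation = 2, within [0, 5].
Intervening on fertilizer: fruit_count = -4*fertilizer + 20. Reaching -26 requires fertilizer = 23/2, not an integer.

set irrigation = 2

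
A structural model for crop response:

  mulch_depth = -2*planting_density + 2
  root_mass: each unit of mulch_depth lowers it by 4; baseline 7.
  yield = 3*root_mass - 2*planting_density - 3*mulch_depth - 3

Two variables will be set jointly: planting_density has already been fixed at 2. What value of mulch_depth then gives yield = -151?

mulch_depth = 11

With planting_density held at 2:
Intervening on mulch_depth fixes its value directly, overriding its dependence on planting_density.
Substituting into the yield equation gives yield = -15*mulch_depth + 14.
Solve -15*mulch_depth + 14 = -151: mulch_depth = (-151 - 14) / -15 = 11.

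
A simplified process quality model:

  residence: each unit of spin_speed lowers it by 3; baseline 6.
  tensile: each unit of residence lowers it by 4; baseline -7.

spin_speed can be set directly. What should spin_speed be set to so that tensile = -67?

spin_speed = -3

Substituting into the tensile equation gives tensile = 12*spin_speed - 31.
Solve 12*spin_speed - 31 = -67: spin_speed = (-67 + 31) / 12 = -3.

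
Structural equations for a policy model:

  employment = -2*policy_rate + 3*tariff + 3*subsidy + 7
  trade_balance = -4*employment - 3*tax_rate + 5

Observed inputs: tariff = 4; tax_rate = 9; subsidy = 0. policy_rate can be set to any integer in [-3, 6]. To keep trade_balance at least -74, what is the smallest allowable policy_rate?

policy_rate = 3

Substituting into the employment equation gives employment = -2*policy_rate + 19.
So trade_balance = 8*policy_rate - 98.
Require 8*policy_rate - 98 ≥ -74, so policy_rate ≥ 3.
The smallest integer in [-3, 6] satisfying this is 3.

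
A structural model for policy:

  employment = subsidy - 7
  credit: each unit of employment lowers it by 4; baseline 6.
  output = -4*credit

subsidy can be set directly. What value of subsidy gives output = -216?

Substituting into the credit equation gives credit = -4*subsidy + 34.
output becomes 16*subsidy - 136.
Solve 16*subsidy - 136 = -216: subsidy = (-216 + 136) / 16 = -5.

subsidy = -5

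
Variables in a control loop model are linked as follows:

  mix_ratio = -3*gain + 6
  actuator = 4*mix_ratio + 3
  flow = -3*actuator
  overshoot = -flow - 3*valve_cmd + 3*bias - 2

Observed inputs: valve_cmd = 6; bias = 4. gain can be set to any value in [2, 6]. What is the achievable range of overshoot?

Substituting into the actuator equation gives actuator = -12*gain + 27.
flow becomes 36*gain - 81.
Substituting into the overshoot equation gives overshoot = -36*gain + 73.
Linear in gain, so extremes are at the endpoints: gain = 2 gives overshoot = 1; gain = 6 gives overshoot = -143.

-143 to 1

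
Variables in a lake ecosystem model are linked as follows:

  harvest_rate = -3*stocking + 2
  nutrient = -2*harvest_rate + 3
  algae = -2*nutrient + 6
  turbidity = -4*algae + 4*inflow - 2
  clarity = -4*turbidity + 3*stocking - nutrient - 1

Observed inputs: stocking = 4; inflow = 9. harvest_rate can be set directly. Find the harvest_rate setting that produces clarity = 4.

harvest_rate = 2

Intervening on harvest_rate fixes its value directly, overriding its dependence on stocking.
Substituting into the algae equation gives algae = 4*harvest_rate.
Substituting into the turbidity equation gives turbidity = -16*harvest_rate + 34.
So clarity = 66*harvest_rate - 128.
Solve 66*harvest_rate - 128 = 4: harvest_rate = (4 + 128) / 66 = 2.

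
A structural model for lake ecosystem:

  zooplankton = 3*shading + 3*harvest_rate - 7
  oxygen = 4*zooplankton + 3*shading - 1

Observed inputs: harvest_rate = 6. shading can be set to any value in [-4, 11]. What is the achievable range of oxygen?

Substituting into the zooplankton equation gives zooplankton = 3*shading + 11.
Substituting into the oxygen equation gives oxygen = 15*shading + 43.
Linear in shading, so extremes are at the endpoints: shading = -4 gives oxygen = -17; shading = 11 gives oxygen = 208.

-17 to 208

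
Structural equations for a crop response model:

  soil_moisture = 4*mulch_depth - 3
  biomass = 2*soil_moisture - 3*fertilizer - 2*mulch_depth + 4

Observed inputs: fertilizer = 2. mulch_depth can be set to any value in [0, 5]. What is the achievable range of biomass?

-8 to 22

Substituting into the biomass equation gives biomass = 6*mulch_depth - 8.
Linear in mulch_depth, so extremes are at the endpoints: mulch_depth = 0 gives biomass = -8; mulch_depth = 5 gives biomass = 22.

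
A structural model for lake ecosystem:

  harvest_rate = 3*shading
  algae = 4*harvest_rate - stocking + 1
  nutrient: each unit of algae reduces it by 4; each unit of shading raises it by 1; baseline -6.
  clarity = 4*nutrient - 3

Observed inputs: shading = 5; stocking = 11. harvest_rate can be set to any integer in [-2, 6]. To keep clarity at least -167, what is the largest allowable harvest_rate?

Intervening on harvest_rate fixes its value directly, overriding its dependence on shading.
Substituting into the algae equation gives algae = 4*harvest_rate - 10.
nutrient becomes -16*harvest_rate + 39.
So clarity = -64*harvest_rate + 153.
Require -64*harvest_rate + 153 ≥ -167, so harvest_rate ≤ 5.
The largest integer in [-2, 6] satisfying this is 5.

harvest_rate = 5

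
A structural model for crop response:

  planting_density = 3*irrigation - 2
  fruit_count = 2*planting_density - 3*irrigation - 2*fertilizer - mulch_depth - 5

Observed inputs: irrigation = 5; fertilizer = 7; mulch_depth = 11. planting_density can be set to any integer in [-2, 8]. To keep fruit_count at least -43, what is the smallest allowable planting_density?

planting_density = 1

Intervening on planting_density fixes its value directly, overriding its dependence on irrigation.
Substituting into the fruit_count equation gives fruit_count = 2*planting_density - 45.
Require 2*planting_density - 45 ≥ -43, so planting_density ≥ 1.
The smallest integer in [-2, 8] satisfying this is 1.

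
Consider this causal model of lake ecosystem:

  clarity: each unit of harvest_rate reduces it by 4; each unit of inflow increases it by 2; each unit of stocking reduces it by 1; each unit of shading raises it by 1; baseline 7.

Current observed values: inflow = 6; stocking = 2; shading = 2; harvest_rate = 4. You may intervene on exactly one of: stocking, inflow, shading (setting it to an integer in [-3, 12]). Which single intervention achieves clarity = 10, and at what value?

set shading = 9

Intervening on stocking: clarity = -stocking + 5. Reaching 10 requires stocking = -5, outside [-3, 12].
Intervening on inflow: clarity = 2*inflow - 9. Reaching 10 requires inflow = 19/2, not an integer.
Intervening on shading: with other inputs at their observed values, clarity = shading + 1. Solving for 10 gives shading = 9, within [-3, 12].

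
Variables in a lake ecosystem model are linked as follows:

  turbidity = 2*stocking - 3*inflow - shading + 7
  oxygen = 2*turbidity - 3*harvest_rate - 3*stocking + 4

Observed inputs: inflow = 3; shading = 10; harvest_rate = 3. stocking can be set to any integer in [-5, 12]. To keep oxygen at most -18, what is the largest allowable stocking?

Substituting into the turbidity equation gives turbidity = 2*stocking - 12.
Substituting into the oxygen equation gives oxygen = stocking - 29.
Require stocking - 29 ≤ -18, so stocking ≤ 11.
The largest integer in [-5, 12] satisfying this is 11.

stocking = 11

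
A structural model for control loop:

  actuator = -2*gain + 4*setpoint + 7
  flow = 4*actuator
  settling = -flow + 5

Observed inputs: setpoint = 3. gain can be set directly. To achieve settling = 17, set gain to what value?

Substituting into the actuator equation gives actuator = -2*gain + 19.
Substituting into the flow equation gives flow = -8*gain + 76.
Substituting into the settling equation gives settling = 8*gain - 71.
Solve 8*gain - 71 = 17: gain = (17 + 71) / 8 = 11.

gain = 11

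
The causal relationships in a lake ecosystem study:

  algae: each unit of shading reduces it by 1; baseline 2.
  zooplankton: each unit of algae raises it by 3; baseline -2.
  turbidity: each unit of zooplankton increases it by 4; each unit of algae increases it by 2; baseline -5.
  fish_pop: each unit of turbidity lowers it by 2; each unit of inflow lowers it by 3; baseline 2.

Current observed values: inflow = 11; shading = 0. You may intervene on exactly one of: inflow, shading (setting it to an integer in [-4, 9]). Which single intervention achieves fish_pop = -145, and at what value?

Intervening on inflow: fish_pop = -3*inflow - 28. Reaching -145 requires inflow = 39, outside [-4, 9].
Intervening on shading: with other inputs at their observed values, fish_pop = 28*shading - 61. Solving for -145 gives shading = -3, within [-4, 9].

set shading = -3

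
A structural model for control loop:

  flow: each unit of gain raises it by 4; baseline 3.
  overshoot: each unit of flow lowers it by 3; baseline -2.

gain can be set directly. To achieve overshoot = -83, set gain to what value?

gain = 6

Substituting into the overshoot equation gives overshoot = -12*gain - 11.
Solve -12*gain - 11 = -83: gain = (-83 + 11) / -12 = 6.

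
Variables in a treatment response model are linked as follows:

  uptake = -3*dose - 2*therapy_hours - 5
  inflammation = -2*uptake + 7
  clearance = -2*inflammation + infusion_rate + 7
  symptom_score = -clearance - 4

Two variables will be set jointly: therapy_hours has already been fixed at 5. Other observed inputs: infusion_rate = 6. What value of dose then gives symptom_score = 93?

With therapy_hours held at 5:
Substituting into the uptake equation gives uptake = -3*dose - 15.
inflammation becomes 6*dose + 37.
Substituting into the clearance equation gives clearance = -12*dose - 61.
Substituting into the symptom_score equation gives symptom_score = 12*dose + 57.
Solve 12*dose + 57 = 93: dose = (93 - 57) / 12 = 3.

dose = 3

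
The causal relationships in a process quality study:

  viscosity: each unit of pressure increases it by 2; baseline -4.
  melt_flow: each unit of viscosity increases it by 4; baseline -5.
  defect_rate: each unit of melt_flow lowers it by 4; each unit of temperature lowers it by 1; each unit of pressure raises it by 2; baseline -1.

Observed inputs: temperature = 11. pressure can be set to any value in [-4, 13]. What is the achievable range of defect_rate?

-318 to 192

Substituting into the melt_flow equation gives melt_flow = 8*pressure - 21.
So defect_rate = -30*pressure + 72.
Linear in pressure, so extremes are at the endpoints: pressure = -4 gives defect_rate = 192; pressure = 13 gives defect_rate = -318.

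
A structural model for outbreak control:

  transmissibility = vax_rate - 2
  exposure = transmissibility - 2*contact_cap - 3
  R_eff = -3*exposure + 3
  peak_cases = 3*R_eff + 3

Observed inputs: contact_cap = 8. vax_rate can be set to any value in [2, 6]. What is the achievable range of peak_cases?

Substituting into the exposure equation gives exposure = vax_rate - 21.
This gives R_eff = -3*vax_rate + 66.
Substituting into the peak_cases equation gives peak_cases = -9*vax_rate + 201.
Linear in vax_rate, so extremes are at the endpoints: vax_rate = 2 gives peak_cases = 183; vax_rate = 6 gives peak_cases = 147.

147 to 183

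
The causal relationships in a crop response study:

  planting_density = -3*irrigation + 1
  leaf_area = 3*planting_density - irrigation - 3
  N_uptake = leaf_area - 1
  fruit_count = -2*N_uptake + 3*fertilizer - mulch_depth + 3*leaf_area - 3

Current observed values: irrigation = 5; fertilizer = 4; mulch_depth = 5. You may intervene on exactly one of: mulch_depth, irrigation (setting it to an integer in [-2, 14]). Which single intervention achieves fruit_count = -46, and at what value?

set mulch_depth = 7

Intervening on mulch_depth: with other inputs at their observed values, fruit_count = -mulch_depth - 39. Solving for -46 gives mulch_depth = 7, within [-2, 14].
Intervening on irrigation: fruit_count = -10*irrigation + 6. Reaching -46 requires irrigation = 26/5, not an integer.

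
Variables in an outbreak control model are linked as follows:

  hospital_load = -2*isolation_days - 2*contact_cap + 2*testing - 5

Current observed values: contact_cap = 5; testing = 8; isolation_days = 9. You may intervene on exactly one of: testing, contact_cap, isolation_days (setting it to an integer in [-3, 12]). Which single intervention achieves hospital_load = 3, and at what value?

Intervening on testing: hospital_load = 2*testing - 33. Reaching 3 requires testing = 18, outside [-3, 12].
Intervening on contact_cap: hospital_load = -2*contact_cap - 7. Reaching 3 requires contact_cap = -5, outside [-3, 12].
Intervening on isolation_days: with other inputs at their observed values, hospital_load = -2*isolation_days + 1. Solving for 3 gives isolation_days = -1, within [-3, 12].

set isolation_days = -1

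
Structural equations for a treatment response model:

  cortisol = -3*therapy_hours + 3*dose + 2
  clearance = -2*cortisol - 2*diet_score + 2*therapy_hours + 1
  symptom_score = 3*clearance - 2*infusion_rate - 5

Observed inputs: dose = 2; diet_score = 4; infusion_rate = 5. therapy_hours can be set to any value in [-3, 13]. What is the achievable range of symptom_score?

-156 to 228

Substituting into the cortisol equation gives cortisol = -3*therapy_hours + 8.
Substituting into the clearance equation gives clearance = 8*therapy_hours - 23.
This gives symptom_score = 24*therapy_hours - 84.
Linear in therapy_hours, so extremes are at the endpoints: therapy_hours = -3 gives symptom_score = -156; therapy_hours = 13 gives symptom_score = 228.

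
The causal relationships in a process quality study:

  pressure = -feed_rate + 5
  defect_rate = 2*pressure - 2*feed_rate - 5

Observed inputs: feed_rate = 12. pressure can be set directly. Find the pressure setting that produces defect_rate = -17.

pressure = 6

Intervening on pressure fixes its value directly, overriding its dependence on feed_rate.
Substituting into the defect_rate equation gives defect_rate = 2*pressure - 29.
Solve 2*pressure - 29 = -17: pressure = (-17 + 29) / 2 = 6.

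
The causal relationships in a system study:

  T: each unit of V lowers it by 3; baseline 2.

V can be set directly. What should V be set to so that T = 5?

V = -1

Solve -3*V + 2 = 5: V = (5 - 2) / -3 = -1.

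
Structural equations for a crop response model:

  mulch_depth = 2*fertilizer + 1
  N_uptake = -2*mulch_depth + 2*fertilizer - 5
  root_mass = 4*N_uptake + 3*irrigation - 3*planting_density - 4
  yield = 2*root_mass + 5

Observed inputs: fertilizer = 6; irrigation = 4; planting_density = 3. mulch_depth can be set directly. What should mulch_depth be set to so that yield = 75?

mulch_depth = -1

Intervening on mulch_depth fixes its value directly, overriding its dependence on fertilizer.
Substituting into the N_uptake equation gives N_uptake = -2*mulch_depth + 7.
Substituting into the root_mass equation gives root_mass = -8*mulch_depth + 27.
So yield = -16*mulch_depth + 59.
Solve -16*mulch_depth + 59 = 75: mulch_depth = (75 - 59) / -16 = -1.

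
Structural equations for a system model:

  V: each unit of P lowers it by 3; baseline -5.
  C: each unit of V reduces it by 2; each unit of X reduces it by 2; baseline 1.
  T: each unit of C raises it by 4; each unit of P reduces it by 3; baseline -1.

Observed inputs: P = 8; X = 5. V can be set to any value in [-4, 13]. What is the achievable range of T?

-165 to -29

Intervening on V fixes its value directly, overriding its dependence on P.
Substituting into the C equation gives C = -2*V - 9.
So T = -8*V - 61.
Linear in V, so extremes are at the endpoints: V = -4 gives T = -29; V = 13 gives T = -165.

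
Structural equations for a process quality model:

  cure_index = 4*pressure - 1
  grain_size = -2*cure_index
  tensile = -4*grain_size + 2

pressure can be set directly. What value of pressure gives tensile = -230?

pressure = -7

Substituting into the grain_size equation gives grain_size = -8*pressure + 2.
Substituting into the tensile equation gives tensile = 32*pressure - 6.
Solve 32*pressure - 6 = -230: pressure = (-230 + 6) / 32 = -7.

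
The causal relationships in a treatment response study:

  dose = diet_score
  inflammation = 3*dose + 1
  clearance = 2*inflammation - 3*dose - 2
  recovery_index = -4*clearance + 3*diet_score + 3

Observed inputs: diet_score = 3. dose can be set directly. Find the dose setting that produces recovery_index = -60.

dose = 6

Intervening on dose fixes its value directly, overriding its dependence on diet_score.
Substituting into the clearance equation gives clearance = 3*dose.
This gives recovery_index = -12*dose + 12.
Solve -12*dose + 12 = -60: dose = (-60 - 12) / -12 = 6.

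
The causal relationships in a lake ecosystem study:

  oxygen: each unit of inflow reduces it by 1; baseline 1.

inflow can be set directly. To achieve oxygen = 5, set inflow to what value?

inflow = -4

Solve -inflow + 1 = 5: inflow = (5 - 1) / -1 = -4.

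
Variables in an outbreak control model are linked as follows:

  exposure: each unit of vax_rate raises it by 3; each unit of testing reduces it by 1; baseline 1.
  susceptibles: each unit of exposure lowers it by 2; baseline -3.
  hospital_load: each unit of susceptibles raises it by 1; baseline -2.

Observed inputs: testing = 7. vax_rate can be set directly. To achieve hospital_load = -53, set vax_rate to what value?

Substituting into the exposure equation gives exposure = 3*vax_rate - 6.
Substituting into the susceptibles equation gives susceptibles = -6*vax_rate + 9.
hospital_load becomes -6*vax_rate + 7.
Solve -6*vax_rate + 7 = -53: vax_rate = (-53 - 7) / -6 = 10.

vax_rate = 10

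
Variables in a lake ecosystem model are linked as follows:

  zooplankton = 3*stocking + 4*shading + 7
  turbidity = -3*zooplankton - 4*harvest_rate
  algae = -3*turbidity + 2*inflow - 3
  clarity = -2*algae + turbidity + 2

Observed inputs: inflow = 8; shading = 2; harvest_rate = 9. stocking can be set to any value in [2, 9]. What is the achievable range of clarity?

-1158 to -717

Substituting into the zooplankton equation gives zooplankton = 3*stocking + 15.
Substituting into the turbidity equation gives turbidity = -9*stocking - 81.
Substituting into the algae equation gives algae = 27*stocking + 256.
So clarity = -63*stocking - 591.
Linear in stocking, so extremes are at the endpoints: stocking = 2 gives clarity = -717; stocking = 9 gives clarity = -1158.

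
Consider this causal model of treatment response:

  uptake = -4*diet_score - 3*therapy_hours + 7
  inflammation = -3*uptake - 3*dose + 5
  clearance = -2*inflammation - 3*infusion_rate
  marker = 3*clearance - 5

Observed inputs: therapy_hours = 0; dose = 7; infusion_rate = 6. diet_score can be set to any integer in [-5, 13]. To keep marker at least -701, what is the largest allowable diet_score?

diet_score = 12

Substituting into the uptake equation gives uptake = -4*diet_score + 7.
Substituting into the inflammation equation gives inflammation = 12*diet_score - 37.
So clearance = -24*diet_score + 56.
marker becomes -72*diet_score + 163.
Require -72*diet_score + 163 ≥ -701, so diet_score ≤ 12.
The largest integer in [-5, 13] satisfying this is 12.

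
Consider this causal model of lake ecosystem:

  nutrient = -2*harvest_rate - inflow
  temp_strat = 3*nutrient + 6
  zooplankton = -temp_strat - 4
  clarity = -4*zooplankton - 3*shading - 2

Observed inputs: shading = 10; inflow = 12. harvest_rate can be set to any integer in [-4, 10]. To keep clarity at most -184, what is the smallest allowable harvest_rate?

harvest_rate = 2

Substituting into the nutrient equation gives nutrient = -2*harvest_rate - 12.
This gives temp_strat = -6*harvest_rate - 30.
Substituting into the zooplankton equation gives zooplankton = 6*harvest_rate + 26.
Substituting into the clarity equation gives clarity = -24*harvest_rate - 136.
Require -24*harvest_rate - 136 ≤ -184, so harvest_rate ≥ 2.
The smallest integer in [-4, 10] satisfying this is 2.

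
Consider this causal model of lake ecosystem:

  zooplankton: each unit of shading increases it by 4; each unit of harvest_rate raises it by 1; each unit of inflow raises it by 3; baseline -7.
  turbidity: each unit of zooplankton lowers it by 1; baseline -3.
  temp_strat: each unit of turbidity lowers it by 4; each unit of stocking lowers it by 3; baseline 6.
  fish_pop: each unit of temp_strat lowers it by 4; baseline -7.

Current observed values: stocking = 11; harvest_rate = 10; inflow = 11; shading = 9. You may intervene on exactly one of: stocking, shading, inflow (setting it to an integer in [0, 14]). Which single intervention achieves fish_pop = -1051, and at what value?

Intervening on stocking: fish_pop = 12*stocking - 1231. Reaching -1051 requires stocking = 15, outside [0, 14].
Intervening on shading: fish_pop = -64*shading - 523. Reaching -1051 requires shading = 33/4, not an integer.
Intervening on inflow: with other inputs at their observed values, fish_pop = -48*inflow - 571. Solving for -1051 gives inflow = 10, within [0, 14].

set inflow = 10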